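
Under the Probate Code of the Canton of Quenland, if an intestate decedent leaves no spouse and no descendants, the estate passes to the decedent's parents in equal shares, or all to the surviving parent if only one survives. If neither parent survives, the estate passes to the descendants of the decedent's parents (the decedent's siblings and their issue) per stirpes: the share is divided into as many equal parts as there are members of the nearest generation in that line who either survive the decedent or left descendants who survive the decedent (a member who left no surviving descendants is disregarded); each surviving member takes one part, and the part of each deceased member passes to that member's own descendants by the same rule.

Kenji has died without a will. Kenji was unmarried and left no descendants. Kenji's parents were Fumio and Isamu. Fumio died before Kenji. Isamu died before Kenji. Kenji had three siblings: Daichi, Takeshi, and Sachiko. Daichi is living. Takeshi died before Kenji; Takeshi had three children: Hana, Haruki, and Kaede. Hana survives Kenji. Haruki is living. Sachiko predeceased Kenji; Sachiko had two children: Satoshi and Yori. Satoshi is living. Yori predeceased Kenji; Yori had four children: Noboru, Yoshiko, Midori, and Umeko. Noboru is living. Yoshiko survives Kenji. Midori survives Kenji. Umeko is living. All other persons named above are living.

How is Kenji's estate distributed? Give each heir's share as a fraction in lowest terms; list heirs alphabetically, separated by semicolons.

Neither parent survives and there are no descendants, so the estate passes to Kenji's siblings and their issue per stirpes.
The estate is divided into 3 equal shares of 1/3 among Daichi, Takeshi, Sachiko.
Daichi is living and takes 1/3.
Takeshi predeceased; the 1/3 allotted to Takeshi's branch passes to Takeshi's issue by representation.
The 1/3 is divided into 3 equal shares of 1/9 among Hana, Haruki, Kaede.
Hana is living and takes 1/9.
Haruki is living and takes 1/9.
Kaede is living and takes 1/9.
Sachiko predeceased; the 1/3 allotted to Sachiko's branch passes to Sachiko's issue by representation.
The 1/3 is divided into 2 equal shares of 1/6 among Satoshi, Yori.
Satoshi is living and takes 1/6.
Yori predeceased; the 1/6 allotted to Yori's branch passes to Yori's issue by representation.
The 1/6 is divided into 4 equal shares of 1/24 among Noboru, Yoshiko, Midori, Umeko.
Noboru is living and takes 1/24.
Yoshiko is living and takes 1/24.
Midori is living and takes 1/24.
Umeko is living and takes 1/24.

Daichi 1/3; Hana 1/9; Haruki 1/9; Kaede 1/9; Midori 1/24; Noboru 1/24; Satoshi 1/6; Umeko 1/24; Yoshiko 1/24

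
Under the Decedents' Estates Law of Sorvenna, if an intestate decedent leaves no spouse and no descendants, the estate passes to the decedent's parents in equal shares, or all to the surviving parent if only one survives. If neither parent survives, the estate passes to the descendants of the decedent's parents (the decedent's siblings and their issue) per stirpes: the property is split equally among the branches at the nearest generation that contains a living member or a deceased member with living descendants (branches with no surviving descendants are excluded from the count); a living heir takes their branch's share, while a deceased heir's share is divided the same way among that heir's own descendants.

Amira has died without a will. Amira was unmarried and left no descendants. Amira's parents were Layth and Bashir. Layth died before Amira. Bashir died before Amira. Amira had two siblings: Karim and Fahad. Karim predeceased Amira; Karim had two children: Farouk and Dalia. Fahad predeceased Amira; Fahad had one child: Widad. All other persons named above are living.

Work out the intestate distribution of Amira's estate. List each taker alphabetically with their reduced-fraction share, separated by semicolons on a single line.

Dalia 1/4; Farouk 1/4; Widad 1/2

Neither parent survives and there are no descendants, so the estate passes to Amira's siblings and their issue per stirpes.
The estate is divided into 2 equal shares of 1/2 among Karim, Fahad.
Karim predeceased; the 1/2 allotted to Karim's branch passes to Karim's issue by representation.
The 1/2 is divided into 2 equal shares of 1/4 among Farouk, Dalia.
Farouk is living and takes 1/4.
Dalia is living and takes 1/4.
Fahad predeceased; the 1/2 allotted to Fahad's branch passes to Fahad's issue by representation.
Widad is the sole taker at this level and receives the full 1/2.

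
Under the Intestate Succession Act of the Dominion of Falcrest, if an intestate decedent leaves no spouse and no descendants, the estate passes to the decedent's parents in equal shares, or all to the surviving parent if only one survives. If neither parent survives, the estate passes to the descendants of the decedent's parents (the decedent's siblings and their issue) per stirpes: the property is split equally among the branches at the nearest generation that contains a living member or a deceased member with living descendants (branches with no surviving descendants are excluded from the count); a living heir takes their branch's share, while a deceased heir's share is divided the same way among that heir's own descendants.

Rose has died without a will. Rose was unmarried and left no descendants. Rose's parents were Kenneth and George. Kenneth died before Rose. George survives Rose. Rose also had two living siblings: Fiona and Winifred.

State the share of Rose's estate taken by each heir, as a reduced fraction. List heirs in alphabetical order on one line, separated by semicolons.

Only one parent, George, survives, so George takes the entire estate. The siblings take nothing because a surviving parent has priority.

George 1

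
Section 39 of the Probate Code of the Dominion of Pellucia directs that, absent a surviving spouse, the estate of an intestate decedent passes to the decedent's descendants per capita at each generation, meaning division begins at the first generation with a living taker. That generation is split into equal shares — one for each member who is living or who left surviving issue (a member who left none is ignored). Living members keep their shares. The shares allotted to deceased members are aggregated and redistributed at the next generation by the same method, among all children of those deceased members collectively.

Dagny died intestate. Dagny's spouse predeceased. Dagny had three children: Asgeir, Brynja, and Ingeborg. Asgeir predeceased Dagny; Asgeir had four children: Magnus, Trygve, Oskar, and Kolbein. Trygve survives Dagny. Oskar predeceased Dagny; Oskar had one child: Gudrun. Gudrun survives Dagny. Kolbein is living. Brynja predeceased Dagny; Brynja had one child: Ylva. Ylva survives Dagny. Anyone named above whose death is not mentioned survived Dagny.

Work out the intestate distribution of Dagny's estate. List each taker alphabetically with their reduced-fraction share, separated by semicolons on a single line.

There is no surviving spouse, so the entire estate passes to Dagny's descendants per capita at each generation.
At generation 1 (Asgeir, Brynja, Ingeborg) there are 3 shares of (1)/3 = 1/3 each.
Living: Ingeborg — each takes 1/3.
Deceased: Asgeir and Brynja. Their combined 2/3 is pooled and carried to generation 2.
At generation 2 (Magnus, Trygve, Oskar, Kolbein, Ylva) there are 5 shares of (2/3)/5 = 2/15 each.
Living: Magnus, Trygve, Kolbein, and Ylva — each takes 2/15.
Deceased: Oskar. That 2/15 share is carried to generation 3.
At generation 3 (Gudrun) there are 1 shares of (2/15)/1 = 2/15 each.
Living: Gudrun — each takes 2/15.

Gudrun 2/15; Ingeborg 1/3; Kolbein 2/15; Magnus 2/15; Trygve 2/15; Ylva 2/15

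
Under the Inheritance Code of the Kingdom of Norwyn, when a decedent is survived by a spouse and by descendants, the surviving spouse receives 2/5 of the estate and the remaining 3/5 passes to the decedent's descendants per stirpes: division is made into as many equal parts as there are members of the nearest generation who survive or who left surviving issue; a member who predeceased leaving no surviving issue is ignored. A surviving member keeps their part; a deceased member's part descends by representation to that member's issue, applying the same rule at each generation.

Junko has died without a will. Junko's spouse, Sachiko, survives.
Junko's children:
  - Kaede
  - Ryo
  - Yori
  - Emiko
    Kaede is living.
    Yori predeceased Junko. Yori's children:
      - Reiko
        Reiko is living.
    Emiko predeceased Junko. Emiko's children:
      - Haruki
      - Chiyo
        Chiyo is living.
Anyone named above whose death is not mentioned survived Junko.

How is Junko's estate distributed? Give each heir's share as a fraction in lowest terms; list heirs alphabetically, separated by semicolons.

Chiyo 3/40; Haruki 3/40; Kaede 3/20; Reiko 3/20; Ryo 3/20; Sachiko 2/5

Sachiko, as surviving spouse, takes 2/5.
The remaining 3/5 passes to Junko's descendants per stirpes.
The 3/5 is divided into 4 equal shares of 3/20 among Kaede, Ryo, Yori, Emiko.
Kaede is living and takes 3/20.
Ryo is living and takes 3/20.
Yori predeceased; the 3/20 allotted to Yori's branch passes to Yori's issue by representation.
Reiko is the sole taker at this level and receives the full 3/20.
Emiko predeceased; the 3/20 allotted to Emiko's branch passes to Emiko's issue by representation.
The 3/20 is divided into 2 equal shares of 3/40 among Haruki, Chiyo.
Haruki is living and takes 3/40.
Chiyo is living and takes 3/40.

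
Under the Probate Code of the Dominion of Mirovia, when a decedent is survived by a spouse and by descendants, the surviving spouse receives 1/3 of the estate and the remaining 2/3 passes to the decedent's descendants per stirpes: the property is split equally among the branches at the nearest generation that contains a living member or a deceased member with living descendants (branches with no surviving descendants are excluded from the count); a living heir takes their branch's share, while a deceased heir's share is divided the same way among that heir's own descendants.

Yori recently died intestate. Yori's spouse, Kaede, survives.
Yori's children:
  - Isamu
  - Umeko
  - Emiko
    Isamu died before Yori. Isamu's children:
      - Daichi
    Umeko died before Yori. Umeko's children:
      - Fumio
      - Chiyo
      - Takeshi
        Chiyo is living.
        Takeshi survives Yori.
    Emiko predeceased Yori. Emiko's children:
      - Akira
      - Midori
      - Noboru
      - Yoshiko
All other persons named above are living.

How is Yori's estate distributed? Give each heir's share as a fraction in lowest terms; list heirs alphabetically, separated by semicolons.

Akira 1/18; Chiyo 2/27; Daichi 2/9; Fumio 2/27; Kaede 1/3; Midori 1/18; Noboru 1/18; Takeshi 2/27; Yoshiko 1/18

Kaede, as surviving spouse, takes 1/3.
The remaining 2/3 passes to Yori's descendants per stirpes.
The 2/3 is divided into 3 equal shares of 2/9 among Isamu, Umeko, Emiko.
Isamu predeceased; the 2/9 allotted to Isamu's branch passes to Isamu's issue by representation.
Daichi is the sole taker at this level and receives the full 2/9.
Umeko predeceased; the 2/9 allotted to Umeko's branch passes to Umeko's issue by representation.
The 2/9 is divided into 3 equal shares of 2/27 among Fumio, Chiyo, Takeshi.
Fumio is living and takes 2/27.
Chiyo is living and takes 2/27.
Takeshi is living and takes 2/27.
Emiko predeceased; the 2/9 allotted to Emiko's branch passes to Emiko's issue by representation.
The 2/9 is divided into 4 equal shares of 1/18 among Akira, Midori, Noboru, Yoshiko.
Akira is living and takes 1/18.
Midori is living and takes 1/18.
Noboru is living and takes 1/18.
Yoshiko is living and takes 1/18.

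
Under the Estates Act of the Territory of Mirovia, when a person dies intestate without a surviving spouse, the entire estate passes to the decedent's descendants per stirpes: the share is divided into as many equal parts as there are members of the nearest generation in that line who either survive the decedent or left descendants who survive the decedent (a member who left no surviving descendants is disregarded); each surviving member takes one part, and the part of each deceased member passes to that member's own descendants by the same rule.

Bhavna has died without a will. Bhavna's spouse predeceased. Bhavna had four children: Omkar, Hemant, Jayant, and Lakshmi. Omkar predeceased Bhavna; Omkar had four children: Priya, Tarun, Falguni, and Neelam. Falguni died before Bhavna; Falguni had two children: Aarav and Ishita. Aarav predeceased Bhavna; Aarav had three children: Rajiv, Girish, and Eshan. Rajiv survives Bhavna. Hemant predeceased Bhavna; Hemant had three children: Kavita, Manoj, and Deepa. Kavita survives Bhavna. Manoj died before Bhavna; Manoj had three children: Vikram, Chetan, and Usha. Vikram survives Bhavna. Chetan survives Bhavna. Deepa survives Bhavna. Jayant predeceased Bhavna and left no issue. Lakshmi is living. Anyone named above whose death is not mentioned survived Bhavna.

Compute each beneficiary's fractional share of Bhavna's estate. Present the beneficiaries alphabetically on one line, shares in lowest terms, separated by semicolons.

There is no surviving spouse, so the entire estate passes to Bhavna's descendants per stirpes.
Jayant left no surviving issue, so that branch lapses and is disregarded.
The estate is divided into 3 equal shares of 1/3 among Omkar, Hemant, Lakshmi.
Omkar predeceased; the 1/3 allotted to Omkar's branch passes to Omkar's issue by representation.
The 1/3 is divided into 4 equal shares of 1/12 among Priya, Tarun, Falguni, Neelam.
Priya is living and takes 1/12.
Tarun is living and takes 1/12.
Falguni predeceased; the 1/12 allotted to Falguni's branch passes to Falguni's issue by representation.
The 1/12 is divided into 2 equal shares of 1/24 among Aarav, Ishita.
Aarav predeceased; the 1/24 allotted to Aarav's branch passes to Aarav's issue by representation.
The 1/24 is divided into 3 equal shares of 1/72 among Rajiv, Girish, Eshan.
Rajiv is living and takes 1/72.
Girish is living and takes 1/72.
Eshan is living and takes 1/72.
Ishita is living and takes 1/24.
Neelam is living and takes 1/12.
Hemant predeceased; the 1/3 allotted to Hemant's branch passes to Hemant's issue by representation.
The 1/3 is divided into 3 equal shares of 1/9 among Kavita, Manoj, Deepa.
Kavita is living and takes 1/9.
Manoj predeceased; the 1/9 allotted to Manoj's branch passes to Manoj's issue by representation.
The 1/9 is divided into 3 equal shares of 1/27 among Vikram, Chetan, Usha.
Vikram is living and takes 1/27.
Chetan is living and takes 1/27.
Usha is living and takes 1/27.
Deepa is living and takes 1/9.
Lakshmi is living and takes 1/3.

Chetan 1/27; Deepa 1/9; Eshan 1/72; Girish 1/72; Ishita 1/24; Kavita 1/9; Lakshmi 1/3; Neelam 1/12; Priya 1/12; Rajiv 1/72; Tarun 1/12; Usha 1/27; Vikram 1/27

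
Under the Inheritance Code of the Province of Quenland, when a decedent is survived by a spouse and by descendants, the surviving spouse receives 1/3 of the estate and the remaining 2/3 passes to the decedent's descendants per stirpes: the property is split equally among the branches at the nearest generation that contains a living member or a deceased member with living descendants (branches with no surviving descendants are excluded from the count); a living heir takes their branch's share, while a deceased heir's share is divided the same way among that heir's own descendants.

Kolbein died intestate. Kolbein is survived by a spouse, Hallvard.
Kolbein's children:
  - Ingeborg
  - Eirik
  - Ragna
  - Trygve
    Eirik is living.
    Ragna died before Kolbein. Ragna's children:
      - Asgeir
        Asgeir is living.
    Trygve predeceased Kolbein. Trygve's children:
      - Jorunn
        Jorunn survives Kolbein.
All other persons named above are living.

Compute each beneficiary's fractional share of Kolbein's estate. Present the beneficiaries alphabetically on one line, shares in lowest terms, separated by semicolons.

Asgeir 1/6; Eirik 1/6; Hallvard 1/3; Ingeborg 1/6; Jorunn 1/6

Hallvard, as surviving spouse, takes 1/3.
The remaining 2/3 passes to Kolbein's descendants per stirpes.
The 2/3 is divided into 4 equal shares of 1/6 among Ingeborg, Eirik, Ragna, Trygve.
Ingeborg is living and takes 1/6.
Eirik is living and takes 1/6.
Ragna predeceased; the 1/6 allotted to Ragna's branch passes to Ragna's issue by representation.
Asgeir is the sole taker at this level and receives the full 1/6.
Trygve predeceased; the 1/6 allotted to Trygve's branch passes to Trygve's issue by representation.
Jorunn is the sole taker at this level and receives the full 1/6.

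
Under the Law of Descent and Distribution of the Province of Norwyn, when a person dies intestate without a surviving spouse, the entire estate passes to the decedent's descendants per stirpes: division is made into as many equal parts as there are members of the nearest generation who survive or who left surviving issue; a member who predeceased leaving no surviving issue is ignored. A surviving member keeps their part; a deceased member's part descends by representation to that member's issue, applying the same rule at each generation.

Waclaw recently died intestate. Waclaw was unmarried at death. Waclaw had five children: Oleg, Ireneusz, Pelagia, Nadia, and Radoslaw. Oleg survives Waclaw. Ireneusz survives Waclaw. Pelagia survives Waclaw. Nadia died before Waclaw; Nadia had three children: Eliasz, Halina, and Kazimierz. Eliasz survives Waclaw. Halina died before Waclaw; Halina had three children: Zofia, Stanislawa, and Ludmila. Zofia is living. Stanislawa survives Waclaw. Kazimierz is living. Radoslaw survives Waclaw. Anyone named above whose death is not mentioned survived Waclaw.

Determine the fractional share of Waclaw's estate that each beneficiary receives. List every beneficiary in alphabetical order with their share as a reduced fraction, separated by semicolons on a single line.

There is no surviving spouse, so the entire estate passes to Waclaw's descendants per stirpes.
The estate is divided into 5 equal shares of 1/5 among Oleg, Ireneusz, Pelagia, Nadia, Radoslaw.
Oleg is living and takes 1/5.
Ireneusz is living and takes 1/5.
Pelagia is living and takes 1/5.
Nadia predeceased; the 1/5 allotted to Nadia's branch passes to Nadia's issue by representation.
The 1/5 is divided into 3 equal shares of 1/15 among Eliasz, Halina, Kazimierz.
Eliasz is living and takes 1/15.
Halina predeceased; the 1/15 allotted to Halina's branch passes to Halina's issue by representation.
The 1/15 is divided into 3 equal shares of 1/45 among Zofia, Stanislawa, Ludmila.
Zofia is living and takes 1/45.
Stanislawa is living and takes 1/45.
Ludmila is living and takes 1/45.
Kazimierz is living and takes 1/15.
Radoslaw is living and takes 1/5.

Eliasz 1/15; Ireneusz 1/5; Kazimierz 1/15; Ludmila 1/45; Oleg 1/5; Pelagia 1/5; Radoslaw 1/5; Stanislawa 1/45; Zofia 1/45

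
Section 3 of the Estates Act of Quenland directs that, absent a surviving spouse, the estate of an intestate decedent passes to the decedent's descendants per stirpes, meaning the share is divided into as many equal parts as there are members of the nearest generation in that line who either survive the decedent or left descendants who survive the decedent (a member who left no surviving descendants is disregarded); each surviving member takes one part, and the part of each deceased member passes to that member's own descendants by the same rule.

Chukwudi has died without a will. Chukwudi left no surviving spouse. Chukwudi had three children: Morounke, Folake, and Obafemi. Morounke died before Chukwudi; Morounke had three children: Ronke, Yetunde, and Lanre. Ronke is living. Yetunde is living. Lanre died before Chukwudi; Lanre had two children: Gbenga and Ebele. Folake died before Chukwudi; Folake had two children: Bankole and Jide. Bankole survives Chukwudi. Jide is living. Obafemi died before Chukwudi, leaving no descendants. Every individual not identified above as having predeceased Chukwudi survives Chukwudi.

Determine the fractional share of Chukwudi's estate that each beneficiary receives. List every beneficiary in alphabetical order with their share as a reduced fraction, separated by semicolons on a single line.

Bankole 1/4; Ebele 1/12; Gbenga 1/12; Jide 1/4; Ronke 1/6; Yetunde 1/6

There is no surviving spouse, so the entire estate passes to Chukwudi's descendants per stirpes.
Obafemi left no surviving issue, so that branch lapses and is disregarded.
The estate is divided into 2 equal shares of 1/2 among Morounke, Folake.
Morounke predeceased; the 1/2 allotted to Morounke's branch passes to Morounke's issue by representation.
The 1/2 is divided into 3 equal shares of 1/6 among Ronke, Yetunde, Lanre.
Ronke is living and takes 1/6.
Yetunde is living and takes 1/6.
Lanre predeceased; the 1/6 allotted to Lanre's branch passes to Lanre's issue by representation.
The 1/6 is divided into 2 equal shares of 1/12 among Gbenga, Ebele.
Gbenga is living and takes 1/12.
Ebele is living and takes 1/12.
Folake predeceased; the 1/2 allotted to Folake's branch passes to Folake's issue by representation.
The 1/2 is divided into 2 equal shares of 1/4 among Bankole, Jide.
Bankole is living and takes 1/4.
Jide is living and takes 1/4.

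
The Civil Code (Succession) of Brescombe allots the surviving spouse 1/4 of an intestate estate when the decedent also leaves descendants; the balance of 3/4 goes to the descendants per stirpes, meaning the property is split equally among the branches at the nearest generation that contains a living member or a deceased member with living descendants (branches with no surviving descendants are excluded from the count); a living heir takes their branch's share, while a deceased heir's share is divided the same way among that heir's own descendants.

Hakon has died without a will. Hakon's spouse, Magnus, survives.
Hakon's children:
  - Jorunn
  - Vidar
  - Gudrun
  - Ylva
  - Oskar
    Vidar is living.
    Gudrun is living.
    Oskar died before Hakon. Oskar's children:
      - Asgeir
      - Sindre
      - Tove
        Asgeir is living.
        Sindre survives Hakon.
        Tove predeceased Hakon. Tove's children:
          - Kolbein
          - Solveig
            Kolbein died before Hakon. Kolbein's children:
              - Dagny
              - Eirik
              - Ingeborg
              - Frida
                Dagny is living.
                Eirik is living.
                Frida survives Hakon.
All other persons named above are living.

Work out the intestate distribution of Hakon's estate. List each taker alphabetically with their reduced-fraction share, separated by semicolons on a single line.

Magnus, as surviving spouse, takes 1/4.
The remaining 3/4 passes to Hakon's descendants per stirpes.
The 3/4 is divided into 5 equal shares of 3/20 among Jorunn, Vidar, Gudrun, Ylva, Oskar.
Jorunn is living and takes 3/20.
Vidar is living and takes 3/20.
Gudrun is living and takes 3/20.
Ylva is living and takes 3/20.
Oskar predeceased; the 3/20 allotted to Oskar's branch passes to Oskar's issue by representation.
The 3/20 is divided into 3 equal shares of 1/20 among Asgeir, Sindre, Tove.
Asgeir is living and takes 1/20.
Sindre is living and takes 1/20.
Tove predeceased; the 1/20 allotted to Tove's branch passes to Tove's issue by representation.
The 1/20 is divided into 2 equal shares of 1/40 among Kolbein, Solveig.
Kolbein predeceased; the 1/40 allotted to Kolbein's branch passes to Kolbein's issue by representation.
The 1/40 is divided into 4 equal shares of 1/160 among Dagny, Eirik, Ingeborg, Frida.
Dagny is living and takes 1/160.
Eirik is living and takes 1/160.
Ingeborg is living and takes 1/160.
Frida is living and takes 1/160.
Solveig is living and takes 1/40.

Asgeir 1/20; Dagny 1/160; Eirik 1/160; Frida 1/160; Gudrun 3/20; Ingeborg 1/160; Jorunn 3/20; Magnus 1/4; Sindre 1/20; Solveig 1/40; Vidar 3/20; Ylva 3/20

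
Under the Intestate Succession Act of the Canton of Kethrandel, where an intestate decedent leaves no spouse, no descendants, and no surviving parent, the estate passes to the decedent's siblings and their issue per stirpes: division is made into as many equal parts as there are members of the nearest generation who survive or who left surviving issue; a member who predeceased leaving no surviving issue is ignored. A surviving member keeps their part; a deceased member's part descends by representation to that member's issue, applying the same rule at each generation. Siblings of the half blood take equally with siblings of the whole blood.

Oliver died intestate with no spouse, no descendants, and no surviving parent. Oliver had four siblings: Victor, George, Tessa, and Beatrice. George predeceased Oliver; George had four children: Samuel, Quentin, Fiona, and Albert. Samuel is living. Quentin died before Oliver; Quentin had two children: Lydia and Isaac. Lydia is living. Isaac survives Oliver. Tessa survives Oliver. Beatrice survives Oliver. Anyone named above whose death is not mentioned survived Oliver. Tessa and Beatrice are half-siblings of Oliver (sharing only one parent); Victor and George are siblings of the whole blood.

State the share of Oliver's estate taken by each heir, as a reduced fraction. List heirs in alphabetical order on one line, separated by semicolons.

Albert 1/16; Beatrice 1/4; Fiona 1/16; Isaac 1/32; Lydia 1/32; Samuel 1/16; Tessa 1/4; Victor 1/4

No spouse, descendants, or parent survives, so the estate passes to Oliver's siblings per stirpes.
Half-blood and whole-blood siblings take equally under the stated rule.
The estate is divided into 4 equal shares of 1/4 among Victor, George, Tessa, Beatrice.
Victor is living and takes 1/4.
George predeceased; the 1/4 allotted to George's branch passes to George's issue by representation.
The 1/4 is divided into 4 equal shares of 1/16 among Samuel, Quentin, Fiona, Albert.
Samuel is living and takes 1/16.
Quentin predeceased; the 1/16 allotted to Quentin's branch passes to Quentin's issue by representation.
The 1/16 is divided into 2 equal shares of 1/32 among Lydia, Isaac.
Lydia is living and takes 1/32.
Isaac is living and takes 1/32.
Fiona is living and takes 1/16.
Albert is living and takes 1/16.
Tessa is living and takes 1/4.
Beatrice is living and takes 1/4.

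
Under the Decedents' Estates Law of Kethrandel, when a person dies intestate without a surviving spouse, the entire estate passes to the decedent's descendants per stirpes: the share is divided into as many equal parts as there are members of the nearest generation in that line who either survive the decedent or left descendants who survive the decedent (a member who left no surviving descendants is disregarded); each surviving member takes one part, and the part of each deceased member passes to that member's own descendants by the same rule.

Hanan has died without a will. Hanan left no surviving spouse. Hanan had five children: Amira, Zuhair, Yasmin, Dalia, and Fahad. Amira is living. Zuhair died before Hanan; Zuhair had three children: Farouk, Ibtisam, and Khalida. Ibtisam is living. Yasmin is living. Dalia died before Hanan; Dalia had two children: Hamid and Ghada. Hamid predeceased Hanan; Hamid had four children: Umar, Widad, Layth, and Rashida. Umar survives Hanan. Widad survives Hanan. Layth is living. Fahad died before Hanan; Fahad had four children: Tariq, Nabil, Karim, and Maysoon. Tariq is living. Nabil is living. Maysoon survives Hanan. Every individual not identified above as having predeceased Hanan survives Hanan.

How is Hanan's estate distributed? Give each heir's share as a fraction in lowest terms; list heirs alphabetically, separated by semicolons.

Amira 1/5; Farouk 1/15; Ghada 1/10; Ibtisam 1/15; Karim 1/20; Khalida 1/15; Layth 1/40; Maysoon 1/20; Nabil 1/20; Rashida 1/40; Tariq 1/20; Umar 1/40; Widad 1/40; Yasmin 1/5

There is no surviving spouse, so the entire estate passes to Hanan's descendants per stirpes.
The estate is divided into 5 equal shares of 1/5 among Amira, Zuhair, Yasmin, Dalia, Fahad.
Amira is living and takes 1/5.
Zuhair predeceased; the 1/5 allotted to Zuhair's branch passes to Zuhair's issue by representation.
The 1/5 is divided into 3 equal shares of 1/15 among Farouk, Ibtisam, Khalida.
Farouk is living and takes 1/15.
Ibtisam is living and takes 1/15.
Khalida is living and takes 1/15.
Yasmin is living and takes 1/5.
Dalia predeceased; the 1/5 allotted to Dalia's branch passes to Dalia's issue by representation.
The 1/5 is divided into 2 equal shares of 1/10 among Hamid, Ghada.
Hamid predeceased; the 1/10 allotted to Hamid's branch passes to Hamid's issue by representation.
The 1/10 is divided into 4 equal shares of 1/40 among Umar, Widad, Layth, Rashida.
Umar is living and takes 1/40.
Widad is living and takes 1/40.
Layth is living and takes 1/40.
Rashida is living and takes 1/40.
Ghada is living and takes 1/10.
Fahad predeceased; the 1/5 allotted to Fahad's branch passes to Fahad's issue by representation.
The 1/5 is divided into 4 equal shares of 1/20 among Tariq, Nabil, Karim, Maysoon.
Tariq is living and takes 1/20.
Nabil is living and takes 1/20.
Karim is living and takes 1/20.
Maysoon is living and takes 1/20.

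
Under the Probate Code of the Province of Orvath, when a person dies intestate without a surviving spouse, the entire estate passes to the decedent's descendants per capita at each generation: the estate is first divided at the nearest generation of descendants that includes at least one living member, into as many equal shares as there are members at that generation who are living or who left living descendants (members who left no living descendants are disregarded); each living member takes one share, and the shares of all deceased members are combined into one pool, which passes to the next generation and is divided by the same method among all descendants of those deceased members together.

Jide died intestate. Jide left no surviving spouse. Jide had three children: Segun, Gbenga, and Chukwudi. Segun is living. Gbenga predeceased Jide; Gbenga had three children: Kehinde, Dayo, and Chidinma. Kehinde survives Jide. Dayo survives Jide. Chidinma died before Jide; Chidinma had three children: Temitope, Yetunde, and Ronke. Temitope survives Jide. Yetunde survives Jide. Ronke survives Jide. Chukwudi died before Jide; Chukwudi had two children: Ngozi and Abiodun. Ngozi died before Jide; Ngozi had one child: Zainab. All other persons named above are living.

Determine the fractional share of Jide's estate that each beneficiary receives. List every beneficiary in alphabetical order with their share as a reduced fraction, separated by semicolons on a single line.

Abiodun 2/15; Dayo 2/15; Kehinde 2/15; Ronke 1/15; Segun 1/3; Temitope 1/15; Yetunde 1/15; Zainab 1/15

There is no surviving spouse, so the entire estate passes to Jide's descendants per capita at each generation.
At generation 1 (Segun, Gbenga, Chukwudi) there are 3 shares of (1)/3 = 1/3 each.
Living: Segun — each takes 1/3.
Deceased: Gbenga and Chukwudi. Their combined 2/3 is pooled and carried to generation 2.
At generation 2 (Kehinde, Dayo, Chidinma, Ngozi, Abiodun) there are 5 shares of (2/3)/5 = 2/15 each.
Living: Kehinde, Dayo, and Abiodun — each takes 2/15.
Deceased: Chidinma and Ngozi. Their combined 4/15 is pooled and carried to generation 3.
At generation 3 (Temitope, Yetunde, Ronke, Zainab) there are 4 shares of (4/15)/4 = 1/15 each.
Living: Temitope, Yetunde, Ronke, and Zainab — each takes 1/15.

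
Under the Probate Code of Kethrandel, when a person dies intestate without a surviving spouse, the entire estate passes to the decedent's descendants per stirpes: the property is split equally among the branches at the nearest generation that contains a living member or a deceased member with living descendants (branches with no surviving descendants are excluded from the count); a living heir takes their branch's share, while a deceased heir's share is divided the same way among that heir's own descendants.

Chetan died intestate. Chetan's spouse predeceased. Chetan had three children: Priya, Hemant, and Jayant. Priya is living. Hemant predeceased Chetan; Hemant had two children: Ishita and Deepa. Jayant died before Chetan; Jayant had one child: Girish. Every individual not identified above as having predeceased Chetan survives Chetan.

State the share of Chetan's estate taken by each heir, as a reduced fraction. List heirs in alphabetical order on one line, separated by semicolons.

Deepa 1/6; Girish 1/3; Ishita 1/6; Priya 1/3

There is no surviving spouse, so the entire estate passes to Chetan's descendants per stirpes.
The estate is divided into 3 equal shares of 1/3 among Priya, Hemant, Jayant.
Priya is living and takes 1/3.
Hemant predeceased; the 1/3 allotted to Hemant's branch passes to Hemant's issue by representation.
The 1/3 is divided into 2 equal shares of 1/6 among Ishita, Deepa.
Ishita is living and takes 1/6.
Deepa is living and takes 1/6.
Jayant predeceased; the 1/3 allotted to Jayant's branch passes to Jayant's issue by representation.
Girish is the sole taker at this level and receives the full 1/3.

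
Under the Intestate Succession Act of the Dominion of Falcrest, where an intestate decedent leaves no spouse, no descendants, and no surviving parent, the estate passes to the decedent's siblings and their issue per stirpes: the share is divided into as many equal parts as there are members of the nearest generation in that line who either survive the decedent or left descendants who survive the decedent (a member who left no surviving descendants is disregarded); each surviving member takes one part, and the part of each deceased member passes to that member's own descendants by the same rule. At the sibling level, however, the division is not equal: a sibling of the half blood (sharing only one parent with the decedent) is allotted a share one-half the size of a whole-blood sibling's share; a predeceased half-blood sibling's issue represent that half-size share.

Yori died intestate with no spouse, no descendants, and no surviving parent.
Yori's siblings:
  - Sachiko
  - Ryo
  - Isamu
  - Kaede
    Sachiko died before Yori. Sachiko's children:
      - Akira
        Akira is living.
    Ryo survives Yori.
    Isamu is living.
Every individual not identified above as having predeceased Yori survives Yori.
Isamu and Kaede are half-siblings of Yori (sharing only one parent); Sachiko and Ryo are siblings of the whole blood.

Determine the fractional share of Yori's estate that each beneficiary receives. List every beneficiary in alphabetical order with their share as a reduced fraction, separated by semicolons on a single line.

No spouse, descendants, or parent survives, so the estate passes to Yori's siblings per stirpes.
Half-blood siblings count for one-half the weight of whole-blood siblings at the initial division.
Dividing 1 in proportion to weights (total weight 3): Sachiko (weight 1) → 1/3; Ryo (weight 1) → 1/3; Isamu (weight 1/2) → 1/6; Kaede (weight 1/2) → 1/6.
Sachiko predeceased; the 1/3 allotted to Sachiko's branch passes to Sachiko's issue by representation.
Akira is the sole taker at this level and receives the full 1/3.
Ryo is living and takes 1/3.
Isamu is living and takes 1/6.
Kaede is living and takes 1/6.

Akira 1/3; Isamu 1/6; Kaede 1/6; Ryo 1/3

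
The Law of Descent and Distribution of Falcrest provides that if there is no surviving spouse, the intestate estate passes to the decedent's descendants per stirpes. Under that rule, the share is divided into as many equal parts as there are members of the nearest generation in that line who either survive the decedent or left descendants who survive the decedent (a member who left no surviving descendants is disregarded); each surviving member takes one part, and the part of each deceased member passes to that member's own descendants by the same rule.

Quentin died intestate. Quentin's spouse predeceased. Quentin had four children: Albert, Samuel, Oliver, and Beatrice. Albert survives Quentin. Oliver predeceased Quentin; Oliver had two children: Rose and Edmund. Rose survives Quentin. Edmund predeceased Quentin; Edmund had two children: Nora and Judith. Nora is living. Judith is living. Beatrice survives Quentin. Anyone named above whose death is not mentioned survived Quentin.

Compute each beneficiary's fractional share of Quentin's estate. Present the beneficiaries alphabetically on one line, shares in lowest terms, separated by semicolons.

Albert 1/4; Beatrice 1/4; Judith 1/16; Nora 1/16; Rose 1/8; Samuel 1/4

There is no surviving spouse, so the entire estate passes to Quentin's descendants per stirpes.
The estate is divided into 4 equal shares of 1/4 among Albert, Samuel, Oliver, Beatrice.
Albert is living and takes 1/4.
Samuel is living and takes 1/4.
Oliver predeceased; the 1/4 allotted to Oliver's branch passes to Oliver's issue by representation.
The 1/4 is divided into 2 equal shares of 1/8 among Rose, Edmund.
Rose is living and takes 1/8.
Edmund predeceased; the 1/8 allotted to Edmund's branch passes to Edmund's issue by representation.
The 1/8 is divided into 2 equal shares of 1/16 among Nora, Judith.
Nora is living and takes 1/16.
Judith is living and takes 1/16.
Beatrice is living and takes 1/4.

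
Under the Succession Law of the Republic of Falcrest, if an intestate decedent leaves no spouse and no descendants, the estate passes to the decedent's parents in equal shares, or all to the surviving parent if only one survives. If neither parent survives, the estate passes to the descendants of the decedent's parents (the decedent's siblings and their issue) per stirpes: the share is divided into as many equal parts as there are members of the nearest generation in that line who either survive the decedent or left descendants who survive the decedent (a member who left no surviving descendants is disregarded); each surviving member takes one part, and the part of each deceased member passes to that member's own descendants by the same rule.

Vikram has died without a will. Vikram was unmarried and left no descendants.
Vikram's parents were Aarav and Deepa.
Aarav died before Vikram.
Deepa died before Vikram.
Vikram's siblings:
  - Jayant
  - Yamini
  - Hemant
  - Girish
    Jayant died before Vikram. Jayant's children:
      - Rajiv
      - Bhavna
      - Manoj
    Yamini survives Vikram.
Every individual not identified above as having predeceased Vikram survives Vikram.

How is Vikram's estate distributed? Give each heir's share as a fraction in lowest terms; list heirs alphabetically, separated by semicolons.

Neither parent survives and there are no descendants, so the estate passes to Vikram's siblings and their issue per stirpes.
The estate is divided into 4 equal shares of 1/4 among Jayant, Yamini, Hemant, Girish.
Jayant predeceased; the 1/4 allotted to Jayant's branch passes to Jayant's issue by representation.
The 1/4 is divided into 3 equal shares of 1/12 among Rajiv, Bhavna, Manoj.
Rajiv is living and takes 1/12.
Bhavna is living and takes 1/12.
Manoj is living and takes 1/12.
Yamini is living and takes 1/4.
Hemant is living and takes 1/4.
Girish is living and takes 1/4.

Bhavna 1/12; Girish 1/4; Hemant 1/4; Manoj 1/12; Rajiv 1/12; Yamini 1/4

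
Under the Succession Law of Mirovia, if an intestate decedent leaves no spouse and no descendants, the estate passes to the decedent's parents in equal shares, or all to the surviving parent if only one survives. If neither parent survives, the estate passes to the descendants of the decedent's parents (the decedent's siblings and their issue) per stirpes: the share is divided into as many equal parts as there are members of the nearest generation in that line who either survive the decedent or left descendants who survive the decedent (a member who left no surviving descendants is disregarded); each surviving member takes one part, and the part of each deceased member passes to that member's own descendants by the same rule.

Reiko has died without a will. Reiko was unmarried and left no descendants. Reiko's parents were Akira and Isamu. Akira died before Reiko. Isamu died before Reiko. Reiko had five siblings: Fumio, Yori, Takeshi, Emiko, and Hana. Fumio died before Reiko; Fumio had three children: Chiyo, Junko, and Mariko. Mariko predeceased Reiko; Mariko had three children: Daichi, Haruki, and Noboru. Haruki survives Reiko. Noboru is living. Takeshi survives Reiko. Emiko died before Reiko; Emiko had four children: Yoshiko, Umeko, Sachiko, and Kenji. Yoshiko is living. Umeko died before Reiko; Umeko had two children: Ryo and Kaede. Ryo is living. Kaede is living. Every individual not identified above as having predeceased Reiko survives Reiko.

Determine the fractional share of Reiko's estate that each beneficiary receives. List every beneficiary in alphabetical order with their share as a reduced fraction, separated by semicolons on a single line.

Neither parent survives and there are no descendants, so the estate passes to Reiko's siblings and their issue per stirpes.
The estate is divided into 5 equal shares of 1/5 among Fumio, Yori, Takeshi, Emiko, Hana.
Fumio predeceased; the 1/5 allotted to Fumio's branch passes to Fumio's issue by representation.
The 1/5 is divided into 3 equal shares of 1/15 among Chiyo, Junko, Mariko.
Chiyo is living and takes 1/15.
Junko is living and takes 1/15.
Mariko predeceased; the 1/15 allotted to Mariko's branch passes to Mariko's issue by representation.
The 1/15 is divided into 3 equal shares of 1/45 among Daichi, Haruki, Noboru.
Daichi is living and takes 1/45.
Haruki is living and takes 1/45.
Noboru is living and takes 1/45.
Yori is living and takes 1/5.
Takeshi is living and takes 1/5.
Emiko predeceased; the 1/5 allotted to Emiko's branch passes to Emiko's issue by representation.
The 1/5 is divided into 4 equal shares of 1/20 among Yoshiko, Umeko, Sachiko, Kenji.
Yoshiko is living and takes 1/20.
Umeko predeceased; the 1/20 allotted to Umeko's branch passes to Umeko's issue by representation.
The 1/20 is divided into 2 equal shares of 1/40 among Ryo, Kaede.
Ryo is living and takes 1/40.
Kaede is living and takes 1/40.
Sachiko is living and takes 1/20.
Kenji is living and takes 1/20.
Hana is living and takes 1/5.

Chiyo 1/15; Daichi 1/45; Hana 1/5; Haruki 1/45; Junko 1/15; Kaede 1/40; Kenji 1/20; Noboru 1/45; Ryo 1/40; Sachiko 1/20; Takeshi 1/5; Yori 1/5; Yoshiko 1/20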